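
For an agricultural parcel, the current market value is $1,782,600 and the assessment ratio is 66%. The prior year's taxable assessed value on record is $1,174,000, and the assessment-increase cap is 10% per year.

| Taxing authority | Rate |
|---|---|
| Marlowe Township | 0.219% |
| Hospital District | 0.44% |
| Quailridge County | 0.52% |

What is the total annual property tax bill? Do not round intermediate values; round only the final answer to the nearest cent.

Uncapped assessed value = $1,782,600 × 0.66 = $1,176,516
Cap limit = $1,174,000 × 1.1 = $1,291,400
Taxable assessed value = min($1,176,516, $1,291,400) = $1,176,516 (cap does not bind)
Marlowe Township: $1,176,516 × 0.00219 = $2,576.57004
Hospital District: $1,176,516 × 0.0044 = $5,176.6704
Quailridge County: $1,176,516 × 0.0052 = $6,117.8832
Total = $13,871.12364

$13,871.12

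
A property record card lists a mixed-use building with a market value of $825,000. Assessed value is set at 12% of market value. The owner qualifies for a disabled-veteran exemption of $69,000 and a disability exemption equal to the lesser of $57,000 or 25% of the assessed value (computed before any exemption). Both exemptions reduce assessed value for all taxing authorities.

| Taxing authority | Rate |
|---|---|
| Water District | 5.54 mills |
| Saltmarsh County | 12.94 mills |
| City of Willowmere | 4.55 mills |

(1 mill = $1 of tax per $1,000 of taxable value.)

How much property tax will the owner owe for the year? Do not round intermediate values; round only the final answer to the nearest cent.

$120.91

Assessed value = $825,000 × 0.12 = $99,000
Disability exemption = min($57,000, 25% × $99,000) = min($57,000, $24,750) = $24,750 (percentage binds)
Taxable value = $99,000 − $69,000 − $24,750 = $5,250
Water District: $5,250 × 0.00554 = $29.085
Saltmarsh County: $5,250 × 0.01294 = $67.935
City of Willowmere: $5,250 × 0.00455 = $23.8875
Total = $120.9075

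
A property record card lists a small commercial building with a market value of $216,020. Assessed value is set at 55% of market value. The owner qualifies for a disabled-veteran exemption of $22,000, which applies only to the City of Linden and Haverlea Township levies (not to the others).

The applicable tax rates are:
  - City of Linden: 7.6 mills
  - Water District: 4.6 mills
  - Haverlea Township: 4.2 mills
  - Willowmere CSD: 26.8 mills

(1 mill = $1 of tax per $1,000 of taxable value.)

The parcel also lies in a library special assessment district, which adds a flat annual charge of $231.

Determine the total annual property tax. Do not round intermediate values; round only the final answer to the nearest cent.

Assessed value = $216,020 × 0.55 = $118,811
City of Linden: ($118,811 − $22,000) × 0.0076 = $96,811 × 0.0076 = $735.7636
Water District: $118,811 × 0.0046 = $546.5306
Haverlea Township: ($118,811 − $22,000) × 0.0042 = $96,811 × 0.0042 = $406.6062
Willowmere CSD: $118,811 × 0.0268 = $3,184.1348
Levies subtotal = $4,873.0352
Total = $4,873.0352 + $231 = $5,104.0352

$5,104.04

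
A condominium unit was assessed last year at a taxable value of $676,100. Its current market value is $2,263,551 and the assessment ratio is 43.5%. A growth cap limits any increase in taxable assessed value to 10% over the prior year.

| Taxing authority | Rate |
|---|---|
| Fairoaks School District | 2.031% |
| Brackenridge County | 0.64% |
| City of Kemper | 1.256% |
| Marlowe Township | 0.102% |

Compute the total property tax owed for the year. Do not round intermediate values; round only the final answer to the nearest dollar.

Uncapped assessed value = $2,263,551 × 0.435 = $984,644.685
Cap limit = $676,100 × 1.1 = $743,710
Taxable assessed value = min($984,644.685, $743,710) = $743,710 (cap binds)
Fairoaks School District: $743,710 × 0.02031 = $15,104.7501
Brackenridge County: $743,710 × 0.0064 = $4,759.744
City of Kemper: $743,710 × 0.01256 = $9,340.9976
Marlowe Township: $743,710 × 0.00102 = $758.5842
Total = $29,964.0759

$29,964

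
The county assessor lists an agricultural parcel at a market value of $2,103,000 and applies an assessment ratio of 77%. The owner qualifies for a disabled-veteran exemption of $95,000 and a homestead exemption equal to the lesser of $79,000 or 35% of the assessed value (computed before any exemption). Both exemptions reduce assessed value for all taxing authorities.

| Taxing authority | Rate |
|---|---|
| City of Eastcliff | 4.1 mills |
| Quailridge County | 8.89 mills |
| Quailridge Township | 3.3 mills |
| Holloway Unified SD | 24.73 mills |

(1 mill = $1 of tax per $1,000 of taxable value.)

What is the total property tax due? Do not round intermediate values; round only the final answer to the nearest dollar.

$59,287

Assessed value = $2,103,000 × 0.77 = $1,619,310
Homestead exemption = min($79,000, 35% × $1,619,310) = min($79,000, $566,758.5) = $79,000 (dollar cap binds)
Taxable value = $1,619,310 − $95,000 − $79,000 = $1,445,310
City of Eastcliff: $1,445,310 × 0.0041 = $5,925.771
Quailridge County: $1,445,310 × 0.00889 = $12,848.8059
Quailridge Township: $1,445,310 × 0.0033 = $4,769.523
Holloway Unified SD: $1,445,310 × 0.02473 = $35,742.5163
Total = $59,286.6162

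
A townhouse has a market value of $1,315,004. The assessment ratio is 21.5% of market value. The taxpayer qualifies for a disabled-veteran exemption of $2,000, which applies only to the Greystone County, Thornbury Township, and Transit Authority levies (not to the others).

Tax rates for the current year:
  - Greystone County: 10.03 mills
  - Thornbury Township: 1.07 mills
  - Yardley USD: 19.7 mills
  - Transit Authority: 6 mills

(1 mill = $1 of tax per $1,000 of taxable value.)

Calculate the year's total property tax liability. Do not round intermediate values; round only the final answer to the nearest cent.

$10,370.11

Assessed value = $1,315,004 × 0.215 = $282,725.86
Greystone County: ($282,725.86 − $2,000) × 0.01003 = $280,725.86 × 0.01003 = $2,815.6803758
Thornbury Township: ($282,725.86 − $2,000) × 0.00107 = $280,725.86 × 0.00107 = $300.3766702
Yardley USD: $282,725.86 × 0.0197 = $5,569.699442
Transit Authority: ($282,725.86 − $2,000) × 0.006 = $280,725.86 × 0.006 = $1,684.35516
Total = $10,370.111648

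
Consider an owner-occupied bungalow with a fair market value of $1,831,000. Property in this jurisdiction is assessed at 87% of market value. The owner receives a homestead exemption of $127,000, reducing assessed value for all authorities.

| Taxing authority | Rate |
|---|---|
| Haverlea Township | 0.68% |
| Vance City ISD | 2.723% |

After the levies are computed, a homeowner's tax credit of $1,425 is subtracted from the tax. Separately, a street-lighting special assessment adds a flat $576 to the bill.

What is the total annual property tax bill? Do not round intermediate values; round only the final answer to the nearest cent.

Assessed value = $1,831,000 × 0.87 = $1,592,970
Taxable value = $1,592,970 − $127,000 = $1,465,970
Haverlea Township: $1,465,970 × 0.0068 = $9,968.596
Vance City ISD: $1,465,970 × 0.02723 = $39,918.3631
Levies subtotal = $49,886.9591
After credit = $49,886.9591 − $1,425 = $48,461.9591
Total = $48,461.9591 + $576 = $49,037.9591

$49,037.96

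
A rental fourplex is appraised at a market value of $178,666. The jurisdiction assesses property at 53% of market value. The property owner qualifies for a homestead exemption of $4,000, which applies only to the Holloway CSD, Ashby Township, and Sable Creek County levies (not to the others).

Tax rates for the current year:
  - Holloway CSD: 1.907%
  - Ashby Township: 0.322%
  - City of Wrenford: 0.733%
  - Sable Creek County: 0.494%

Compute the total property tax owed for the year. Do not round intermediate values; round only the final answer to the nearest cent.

Assessed value = $178,666 × 0.53 = $94,692.98
Holloway CSD: ($94,692.98 − $4,000) × 0.01907 = $90,692.98 × 0.01907 = $1,729.5151286
Ashby Township: ($94,692.98 − $4,000) × 0.00322 = $90,692.98 × 0.00322 = $292.0313956
City of Wrenford: $94,692.98 × 0.00733 = $694.0995434
Sable Creek County: ($94,692.98 − $4,000) × 0.00494 = $90,692.98 × 0.00494 = $448.0233212
Total = $3,163.6693888

$3,163.67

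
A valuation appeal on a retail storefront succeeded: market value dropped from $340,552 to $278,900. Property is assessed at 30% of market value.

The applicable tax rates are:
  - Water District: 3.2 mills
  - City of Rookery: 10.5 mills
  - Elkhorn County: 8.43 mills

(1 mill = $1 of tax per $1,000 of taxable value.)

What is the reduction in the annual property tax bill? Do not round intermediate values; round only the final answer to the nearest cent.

Old assessed value = $340,552 × 0.3 = $102,165.6
New assessed value = $278,900 × 0.3 = $83,670
Combined rate = 0.0032 + 0.0105 + 0.00843 = 0.02213
Old tax = $102,165.6 × 0.02213 = $2,260.924728
New tax = $83,670 × 0.02213 = $1,851.6171
Reduction = $2,260.924728 − $1,851.6171 = $409.307628

$409.31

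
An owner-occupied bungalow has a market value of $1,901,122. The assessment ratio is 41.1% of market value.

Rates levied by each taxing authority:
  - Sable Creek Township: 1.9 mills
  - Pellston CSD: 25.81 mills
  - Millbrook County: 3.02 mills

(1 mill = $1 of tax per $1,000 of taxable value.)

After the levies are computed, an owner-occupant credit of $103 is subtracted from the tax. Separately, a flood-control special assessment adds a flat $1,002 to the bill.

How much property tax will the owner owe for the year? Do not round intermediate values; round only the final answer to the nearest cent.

Assessed value = $1,901,122 × 0.411 = $781,361.142
Sable Creek Township: $781,361.142 × 0.0019 = $1,484.5861698
Pellston CSD: $781,361.142 × 0.02581 = $20,166.93107502
Millbrook County: $781,361.142 × 0.00302 = $2,359.71064884
Levies subtotal = $24,011.22789366
After credit = $24,011.22789366 − $103 = $23,908.22789366
Total = $23,908.22789366 + $1,002 = $24,910.22789366

$24,910.23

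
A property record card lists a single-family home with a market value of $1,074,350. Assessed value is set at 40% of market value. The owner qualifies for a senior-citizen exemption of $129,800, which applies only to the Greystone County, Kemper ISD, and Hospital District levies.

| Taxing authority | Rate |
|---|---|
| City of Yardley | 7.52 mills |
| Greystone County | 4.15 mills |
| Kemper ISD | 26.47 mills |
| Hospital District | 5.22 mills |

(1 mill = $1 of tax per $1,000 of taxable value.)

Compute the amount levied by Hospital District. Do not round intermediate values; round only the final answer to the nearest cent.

$1,565.69

Assessed value = $1,074,350 × 0.4 = $429,740
Hospital District taxable value = $429,740 − $129,800 = $299,940
Hospital District levy = $299,940 × 0.00522 = $1,565.6868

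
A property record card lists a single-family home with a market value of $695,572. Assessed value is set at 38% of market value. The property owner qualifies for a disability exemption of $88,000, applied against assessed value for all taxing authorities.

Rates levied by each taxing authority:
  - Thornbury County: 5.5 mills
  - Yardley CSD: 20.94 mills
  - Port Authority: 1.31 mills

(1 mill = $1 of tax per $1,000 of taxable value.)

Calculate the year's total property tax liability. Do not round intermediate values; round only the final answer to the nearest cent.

$4,892.81

Assessed value = $695,572 × 0.38 = $264,317.36
Taxable value = $264,317.36 − $88,000 = $176,317.36
Thornbury County: $176,317.36 × 0.0055 = $969.74548
Yardley CSD: $176,317.36 × 0.02094 = $3,692.0855184
Port Authority: $176,317.36 × 0.00131 = $230.9757416
Total = $969.74548 + $3,692.0855184 + $230.9757416 = $4,892.80674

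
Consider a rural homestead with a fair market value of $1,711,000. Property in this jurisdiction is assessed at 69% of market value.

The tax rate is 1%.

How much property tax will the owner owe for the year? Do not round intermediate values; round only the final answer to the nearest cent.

Assessed value = $1,711,000 × 0.69 = $1,180,590
Tax = $1,180,590 × 0.01 = $11,805.9

$11,805.90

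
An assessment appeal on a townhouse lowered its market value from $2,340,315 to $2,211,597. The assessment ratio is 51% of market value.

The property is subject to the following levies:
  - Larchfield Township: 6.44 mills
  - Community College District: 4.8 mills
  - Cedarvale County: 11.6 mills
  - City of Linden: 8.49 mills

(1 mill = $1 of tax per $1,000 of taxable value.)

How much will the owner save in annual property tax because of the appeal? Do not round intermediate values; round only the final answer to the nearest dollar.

Old assessed value = $2,340,315 × 0.51 = $1,193,560.65
New assessed value = $2,211,597 × 0.51 = $1,127,914.47
Combined rate = 0.00644 + 0.0048 + 0.0116 + 0.00849 = 0.03133
Old tax = $1,193,560.65 × 0.03133 = $37,394.2551645
New tax = $1,127,914.47 × 0.03133 = $35,337.5603451
Reduction = $37,394.2551645 − $35,337.5603451 = $2,056.6948194

$2,057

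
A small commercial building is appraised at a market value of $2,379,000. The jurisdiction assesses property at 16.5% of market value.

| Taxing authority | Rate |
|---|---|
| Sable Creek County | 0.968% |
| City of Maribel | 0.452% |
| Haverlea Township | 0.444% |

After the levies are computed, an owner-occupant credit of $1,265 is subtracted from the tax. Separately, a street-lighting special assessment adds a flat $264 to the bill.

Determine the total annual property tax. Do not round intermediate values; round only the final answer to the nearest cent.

Assessed value = $2,379,000 × 0.165 = $392,535
Sable Creek County: $392,535 × 0.00968 = $3,799.7388
City of Maribel: $392,535 × 0.00452 = $1,774.2582
Haverlea Township: $392,535 × 0.00444 = $1,742.8554
Levies subtotal = $7,316.8524
After credit = $7,316.8524 − $1,265 = $6,051.8524
Total = $6,051.8524 + $264 = $6,315.8524

$6,315.85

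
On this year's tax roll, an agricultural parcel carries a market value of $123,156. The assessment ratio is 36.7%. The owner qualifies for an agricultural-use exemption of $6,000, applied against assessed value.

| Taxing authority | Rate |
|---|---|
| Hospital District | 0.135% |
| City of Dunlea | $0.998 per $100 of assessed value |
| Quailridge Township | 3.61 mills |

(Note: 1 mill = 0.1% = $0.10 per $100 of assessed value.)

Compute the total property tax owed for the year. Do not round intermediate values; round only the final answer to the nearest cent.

$585.62

Assessed value = $123,156 × 0.367 = $45,198.252
Taxable value = $45,198.252 − $6,000 = $39,198.252
Hospital District: $39,198.252 × 0.00135 = $52.9176402
City of Dunlea: $39,198.252 × 0.00998 = $391.19855496
Quailridge Township: $39,198.252 × 0.00361 = $141.50568972
Total = $585.62188488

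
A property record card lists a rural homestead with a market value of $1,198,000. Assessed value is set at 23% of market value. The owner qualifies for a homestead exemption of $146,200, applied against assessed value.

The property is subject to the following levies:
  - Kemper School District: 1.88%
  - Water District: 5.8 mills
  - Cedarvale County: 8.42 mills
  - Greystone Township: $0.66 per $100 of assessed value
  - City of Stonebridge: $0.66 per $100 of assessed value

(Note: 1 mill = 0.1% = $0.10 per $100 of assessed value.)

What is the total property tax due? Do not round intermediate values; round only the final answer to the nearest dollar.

Assessed value = $1,198,000 × 0.23 = $275,540
Taxable value = $275,540 − $146,200 = $129,340
Kemper School District: $129,340 × 0.0188 = $2,431.592
Water District: $129,340 × 0.0058 = $750.172
Cedarvale County: $129,340 × 0.00842 = $1,089.0428
Greystone Township: $129,340 × 0.0066 = $853.644
City of Stonebridge: $129,340 × 0.0066 = $853.644
Total = $5,978.0948

$5,978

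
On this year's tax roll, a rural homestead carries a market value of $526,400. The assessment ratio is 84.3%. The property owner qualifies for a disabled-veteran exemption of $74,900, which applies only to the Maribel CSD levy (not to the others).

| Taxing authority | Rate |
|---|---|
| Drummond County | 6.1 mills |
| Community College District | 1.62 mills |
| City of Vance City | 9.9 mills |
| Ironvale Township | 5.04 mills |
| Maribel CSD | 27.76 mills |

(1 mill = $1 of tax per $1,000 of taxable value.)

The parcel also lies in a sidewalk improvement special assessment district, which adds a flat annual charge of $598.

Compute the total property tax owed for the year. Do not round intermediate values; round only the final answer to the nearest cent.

$20,892.91

Assessed value = $526,400 × 0.843 = $443,755.2
Drummond County: $443,755.2 × 0.0061 = $2,706.90672
Community College District: $443,755.2 × 0.00162 = $718.883424
City of Vance City: $443,755.2 × 0.0099 = $4,393.17648
Ironvale Township: $443,755.2 × 0.00504 = $2,236.526208
Maribel CSD: ($443,755.2 − $74,900) × 0.02776 = $368,855.2 × 0.02776 = $10,239.420352
Levies subtotal = $20,294.913184
Total = $20,294.913184 + $598 = $20,892.913184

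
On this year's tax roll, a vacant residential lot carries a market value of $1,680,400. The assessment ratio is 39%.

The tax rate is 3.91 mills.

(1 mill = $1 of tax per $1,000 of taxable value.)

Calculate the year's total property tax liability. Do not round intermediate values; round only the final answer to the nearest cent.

Assessed value = $1,680,400 × 0.39 = $655,356
Tax = $655,356 × 0.00391 = $2,562.44196

$2,562.44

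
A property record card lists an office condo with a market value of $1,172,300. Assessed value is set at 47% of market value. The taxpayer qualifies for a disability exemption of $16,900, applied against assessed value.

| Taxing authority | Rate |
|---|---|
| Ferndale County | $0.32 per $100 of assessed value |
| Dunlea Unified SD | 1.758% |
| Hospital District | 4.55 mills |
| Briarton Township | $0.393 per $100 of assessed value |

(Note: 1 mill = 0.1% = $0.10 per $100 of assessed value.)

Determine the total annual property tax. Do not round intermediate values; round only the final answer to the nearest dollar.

Assessed value = $1,172,300 × 0.47 = $550,981
Taxable value = $550,981 − $16,900 = $534,081
Ferndale County: $534,081 × 0.0032 = $1,709.0592
Dunlea Unified SD: $534,081 × 0.01758 = $9,389.14398
Hospital District: $534,081 × 0.00455 = $2,430.06855
Briarton Township: $534,081 × 0.00393 = $2,098.93833
Total = $15,627.21006

$15,627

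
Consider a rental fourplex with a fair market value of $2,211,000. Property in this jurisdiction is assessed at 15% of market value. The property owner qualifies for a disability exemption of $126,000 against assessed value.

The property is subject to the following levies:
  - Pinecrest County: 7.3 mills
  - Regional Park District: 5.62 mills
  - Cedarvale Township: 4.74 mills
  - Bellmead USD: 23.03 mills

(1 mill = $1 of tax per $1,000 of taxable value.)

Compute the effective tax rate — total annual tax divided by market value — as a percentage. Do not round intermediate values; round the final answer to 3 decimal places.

Assessed value = $2,211,000 × 0.15 = $331,650
Taxable value = $331,650 − $126,000 = $205,650
Pinecrest County: $205,650 × 0.0073 = $1,501.245
Regional Park District: $205,650 × 0.00562 = $1,155.753
Cedarvale Township: $205,650 × 0.00474 = $974.781
Bellmead USD: $205,650 × 0.02303 = $4,736.1195
Total tax = $8,367.8985
Effective rate = $8,367.8985 ÷ $2,211,000 = 0.378% of market value

0.378%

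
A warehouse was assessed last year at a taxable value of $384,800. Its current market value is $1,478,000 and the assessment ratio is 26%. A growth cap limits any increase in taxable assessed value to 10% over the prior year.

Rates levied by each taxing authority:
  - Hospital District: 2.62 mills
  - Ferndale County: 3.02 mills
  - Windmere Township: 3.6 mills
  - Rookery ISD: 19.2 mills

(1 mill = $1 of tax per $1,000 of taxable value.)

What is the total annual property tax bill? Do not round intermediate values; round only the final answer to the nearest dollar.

Uncapped assessed value = $1,478,000 × 0.26 = $384,280
Cap limit = $384,800 × 1.1 = $423,280
Taxable assessed value = min($384,280, $423,280) = $384,280 (cap does not bind)
Hospital District: $384,280 × 0.00262 = $1,006.8136
Ferndale County: $384,280 × 0.00302 = $1,160.5256
Windmere Township: $384,280 × 0.0036 = $1,383.408
Rookery ISD: $384,280 × 0.0192 = $7,378.176
Total = $10,928.9232

$10,929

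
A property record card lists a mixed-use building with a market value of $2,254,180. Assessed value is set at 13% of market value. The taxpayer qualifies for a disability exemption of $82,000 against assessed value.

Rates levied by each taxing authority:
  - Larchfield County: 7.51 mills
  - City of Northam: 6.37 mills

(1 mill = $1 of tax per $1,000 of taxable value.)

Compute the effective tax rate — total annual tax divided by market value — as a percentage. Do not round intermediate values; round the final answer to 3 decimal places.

Assessed value = $2,254,180 × 0.13 = $293,043.4
Taxable value = $293,043.4 − $82,000 = $211,043.4
Larchfield County: $211,043.4 × 0.00751 = $1,584.935934
City of Northam: $211,043.4 × 0.00637 = $1,344.346458
Total tax = $2,929.282392
Effective rate = $2,929.282392 ÷ $2,254,180 = 0.130% of market value

0.130%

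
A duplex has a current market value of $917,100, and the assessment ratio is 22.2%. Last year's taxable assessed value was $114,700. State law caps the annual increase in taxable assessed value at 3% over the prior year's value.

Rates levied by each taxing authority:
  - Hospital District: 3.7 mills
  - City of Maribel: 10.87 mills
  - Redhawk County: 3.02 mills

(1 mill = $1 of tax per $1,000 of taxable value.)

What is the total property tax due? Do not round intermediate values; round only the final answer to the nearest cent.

$2,078.10

Uncapped assessed value = $917,100 × 0.222 = $203,596.2
Cap limit = $114,700 × 1.03 = $118,141
Taxable assessed value = min($203,596.2, $118,141) = $118,141 (cap binds)
Hospital District: $118,141 × 0.0037 = $437.1217
City of Maribel: $118,141 × 0.01087 = $1,284.19267
Redhawk County: $118,141 × 0.00302 = $356.78582
Total = $2,078.10019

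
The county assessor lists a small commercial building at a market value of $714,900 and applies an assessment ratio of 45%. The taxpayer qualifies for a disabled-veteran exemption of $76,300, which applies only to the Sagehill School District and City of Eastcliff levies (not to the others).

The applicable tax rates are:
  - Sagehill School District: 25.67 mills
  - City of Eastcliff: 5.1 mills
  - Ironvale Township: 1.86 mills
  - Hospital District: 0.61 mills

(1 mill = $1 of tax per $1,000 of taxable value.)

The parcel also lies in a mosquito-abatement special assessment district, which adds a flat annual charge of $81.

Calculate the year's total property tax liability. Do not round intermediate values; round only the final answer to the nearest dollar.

$8,427

Assessed value = $714,900 × 0.45 = $321,705
Sagehill School District: ($321,705 − $76,300) × 0.02567 = $245,405 × 0.02567 = $6,299.54635
City of Eastcliff: ($321,705 − $76,300) × 0.0051 = $245,405 × 0.0051 = $1,251.5655
Ironvale Township: $321,705 × 0.00186 = $598.3713
Hospital District: $321,705 × 0.00061 = $196.24005
Levies subtotal = $8,345.7232
Total = $8,345.7232 + $81 = $8,426.7232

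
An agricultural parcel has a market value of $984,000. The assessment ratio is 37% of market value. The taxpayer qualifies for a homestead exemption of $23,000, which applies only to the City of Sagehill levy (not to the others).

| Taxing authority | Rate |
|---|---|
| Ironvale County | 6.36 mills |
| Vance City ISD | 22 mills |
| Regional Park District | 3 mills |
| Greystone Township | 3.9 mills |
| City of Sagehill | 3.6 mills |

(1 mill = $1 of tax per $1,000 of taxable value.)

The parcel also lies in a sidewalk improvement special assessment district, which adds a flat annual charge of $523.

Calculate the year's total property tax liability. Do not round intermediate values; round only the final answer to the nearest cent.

Assessed value = $984,000 × 0.37 = $364,080
Ironvale County: $364,080 × 0.00636 = $2,315.5488
Vance City ISD: $364,080 × 0.022 = $8,009.76
Regional Park District: $364,080 × 0.003 = $1,092.24
Greystone Township: $364,080 × 0.0039 = $1,419.912
City of Sagehill: ($364,080 − $23,000) × 0.0036 = $341,080 × 0.0036 = $1,227.888
Levies subtotal = $14,065.3488
Total = $14,065.3488 + $523 = $14,588.3488

$14,588.35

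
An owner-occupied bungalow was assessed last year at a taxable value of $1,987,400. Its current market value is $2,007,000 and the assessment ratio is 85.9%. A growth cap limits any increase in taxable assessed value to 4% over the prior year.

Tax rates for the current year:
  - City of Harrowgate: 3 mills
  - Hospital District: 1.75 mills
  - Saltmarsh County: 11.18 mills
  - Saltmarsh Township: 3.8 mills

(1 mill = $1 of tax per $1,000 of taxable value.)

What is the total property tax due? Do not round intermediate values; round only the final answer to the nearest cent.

Uncapped assessed value = $2,007,000 × 0.859 = $1,724,013
Cap limit = $1,987,400 × 1.04 = $2,066,896
Taxable assessed value = min($1,724,013, $2,066,896) = $1,724,013 (cap does not bind)
City of Harrowgate: $1,724,013 × 0.003 = $5,172.039
Hospital District: $1,724,013 × 0.00175 = $3,017.02275
Saltmarsh County: $1,724,013 × 0.01118 = $19,274.46534
Saltmarsh Township: $1,724,013 × 0.0038 = $6,551.2494
Total = $34,014.77649

$34,014.78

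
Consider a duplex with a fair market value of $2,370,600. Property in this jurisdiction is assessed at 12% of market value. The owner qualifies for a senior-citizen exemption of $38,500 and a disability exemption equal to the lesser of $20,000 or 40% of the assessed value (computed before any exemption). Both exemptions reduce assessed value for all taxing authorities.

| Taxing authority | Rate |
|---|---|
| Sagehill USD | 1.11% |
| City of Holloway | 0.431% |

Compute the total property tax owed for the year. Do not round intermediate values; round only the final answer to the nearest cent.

Assessed value = $2,370,600 × 0.12 = $284,472
Disability exemption = min($20,000, 40% × $284,472) = min($20,000, $113,788.8) = $20,000 (dollar cap binds)
Taxable value = $284,472 − $38,500 − $20,000 = $225,972
Sagehill USD: $225,972 × 0.0111 = $2,508.2892
City of Holloway: $225,972 × 0.00431 = $973.93932
Total = $3,482.22852

$3,482.23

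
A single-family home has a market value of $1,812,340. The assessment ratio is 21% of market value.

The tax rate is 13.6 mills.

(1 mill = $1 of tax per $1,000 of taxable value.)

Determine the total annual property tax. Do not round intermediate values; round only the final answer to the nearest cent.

$5,176.04

Assessed value = $1,812,340 × 0.21 = $380,591.4
Tax = $380,591.4 × 0.0136 = $5,176.04304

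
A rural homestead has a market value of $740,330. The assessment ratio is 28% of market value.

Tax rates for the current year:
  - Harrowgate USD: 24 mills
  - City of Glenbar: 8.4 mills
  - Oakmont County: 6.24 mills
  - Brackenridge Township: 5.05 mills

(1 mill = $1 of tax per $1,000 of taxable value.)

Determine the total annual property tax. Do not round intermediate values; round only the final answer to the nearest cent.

$9,056.60

Assessed value = $740,330 × 0.28 = $207,292.4
Harrowgate USD: $207,292.4 × 0.024 = $4,975.0176
City of Glenbar: $207,292.4 × 0.0084 = $1,741.25616
Oakmont County: $207,292.4 × 0.00624 = $1,293.504576
Brackenridge Township: $207,292.4 × 0.00505 = $1,046.82662
Total = $4,975.0176 + $1,741.25616 + $1,293.504576 + $1,046.82662 = $9,056.604956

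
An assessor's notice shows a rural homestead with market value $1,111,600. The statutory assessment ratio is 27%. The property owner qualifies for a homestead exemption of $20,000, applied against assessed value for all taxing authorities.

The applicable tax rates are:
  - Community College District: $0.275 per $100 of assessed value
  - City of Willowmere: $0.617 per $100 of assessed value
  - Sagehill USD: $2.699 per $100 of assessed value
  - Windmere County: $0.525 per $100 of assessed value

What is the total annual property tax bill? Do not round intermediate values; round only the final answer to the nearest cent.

Assessed value = $1,111,600 × 0.27 = $300,132
Taxable value = $300,132 − $20,000 = $280,132
Community College District: $280,132 × 0.00275 = $770.363
City of Willowmere: $280,132 × 0.00617 = $1,728.41444
Sagehill USD: $280,132 × 0.02699 = $7,560.76268
Windmere County: $280,132 × 0.00525 = $1,470.693
Total = $770.363 + $1,728.41444 + $7,560.76268 + $1,470.693 = $11,530.23312

$11,530.23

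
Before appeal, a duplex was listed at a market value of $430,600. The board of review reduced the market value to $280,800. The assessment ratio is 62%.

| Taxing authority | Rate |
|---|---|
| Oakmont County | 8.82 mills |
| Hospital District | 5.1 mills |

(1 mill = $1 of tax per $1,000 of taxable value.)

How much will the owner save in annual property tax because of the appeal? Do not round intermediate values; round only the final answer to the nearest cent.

Old assessed value = $430,600 × 0.62 = $266,972
New assessed value = $280,800 × 0.62 = $174,096
Combined rate = 0.00882 + 0.0051 = 0.01392
Old tax = $266,972 × 0.01392 = $3,716.25024
New tax = $174,096 × 0.01392 = $2,423.41632
Reduction = $3,716.25024 − $2,423.41632 = $1,292.83392

$1,292.83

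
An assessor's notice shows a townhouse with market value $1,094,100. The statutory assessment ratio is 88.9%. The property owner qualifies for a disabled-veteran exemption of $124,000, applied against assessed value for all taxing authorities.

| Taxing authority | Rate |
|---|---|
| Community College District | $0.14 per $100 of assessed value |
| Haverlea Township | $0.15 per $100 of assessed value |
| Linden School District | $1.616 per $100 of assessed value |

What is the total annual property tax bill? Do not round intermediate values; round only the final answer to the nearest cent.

Assessed value = $1,094,100 × 0.889 = $972,654.9
Taxable value = $972,654.9 − $124,000 = $848,654.9
Community College District: $848,654.9 × 0.0014 = $1,188.11686
Haverlea Township: $848,654.9 × 0.0015 = $1,272.98235
Linden School District: $848,654.9 × 0.01616 = $13,714.263184
Total = $1,188.11686 + $1,272.98235 + $13,714.263184 = $16,175.362394

$16,175.36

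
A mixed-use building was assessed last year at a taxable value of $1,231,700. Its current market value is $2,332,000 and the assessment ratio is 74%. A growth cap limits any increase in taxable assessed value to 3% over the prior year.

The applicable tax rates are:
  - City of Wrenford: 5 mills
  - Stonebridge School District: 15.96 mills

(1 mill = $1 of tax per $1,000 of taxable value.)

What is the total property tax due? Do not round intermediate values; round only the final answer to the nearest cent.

$26,590.92

Uncapped assessed value = $2,332,000 × 0.74 = $1,725,680
Cap limit = $1,231,700 × 1.03 = $1,268,651
Taxable assessed value = min($1,725,680, $1,268,651) = $1,268,651 (cap binds)
City of Wrenford: $1,268,651 × 0.005 = $6,343.255
Stonebridge School District: $1,268,651 × 0.01596 = $20,247.66996
Total = $26,590.92496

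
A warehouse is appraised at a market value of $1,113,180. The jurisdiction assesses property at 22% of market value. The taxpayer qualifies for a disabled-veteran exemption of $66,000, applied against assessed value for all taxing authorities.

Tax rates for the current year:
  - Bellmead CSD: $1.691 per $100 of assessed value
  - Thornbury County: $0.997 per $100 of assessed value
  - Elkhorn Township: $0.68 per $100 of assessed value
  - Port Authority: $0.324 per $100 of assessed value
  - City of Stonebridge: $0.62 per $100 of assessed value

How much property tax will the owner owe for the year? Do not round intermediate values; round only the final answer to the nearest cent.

Assessed value = $1,113,180 × 0.22 = $244,899.6
Taxable value = $244,899.6 − $66,000 = $178,899.6
Bellmead CSD: $178,899.6 × 0.01691 = $3,025.192236
Thornbury County: $178,899.6 × 0.00997 = $1,783.629012
Elkhorn Township: $178,899.6 × 0.0068 = $1,216.51728
Port Authority: $178,899.6 × 0.00324 = $579.634704
City of Stonebridge: $178,899.6 × 0.0062 = $1,109.17752
Total = $3,025.192236 + $1,783.629012 + $1,216.51728 + $579.634704 + $1,109.17752 = $7,714.150752

$7,714.15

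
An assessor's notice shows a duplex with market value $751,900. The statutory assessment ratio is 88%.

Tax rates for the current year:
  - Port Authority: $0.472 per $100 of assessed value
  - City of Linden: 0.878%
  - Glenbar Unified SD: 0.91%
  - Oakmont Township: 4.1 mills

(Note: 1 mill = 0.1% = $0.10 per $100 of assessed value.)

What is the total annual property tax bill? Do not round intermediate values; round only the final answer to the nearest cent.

$17,666.64

Assessed value = $751,900 × 0.88 = $661,672
Port Authority: $661,672 × 0.00472 = $3,123.09184
City of Linden: $661,672 × 0.00878 = $5,809.48016
Glenbar Unified SD: $661,672 × 0.0091 = $6,021.2152
Oakmont Township: $661,672 × 0.0041 = $2,712.8552
Total = $17,666.6424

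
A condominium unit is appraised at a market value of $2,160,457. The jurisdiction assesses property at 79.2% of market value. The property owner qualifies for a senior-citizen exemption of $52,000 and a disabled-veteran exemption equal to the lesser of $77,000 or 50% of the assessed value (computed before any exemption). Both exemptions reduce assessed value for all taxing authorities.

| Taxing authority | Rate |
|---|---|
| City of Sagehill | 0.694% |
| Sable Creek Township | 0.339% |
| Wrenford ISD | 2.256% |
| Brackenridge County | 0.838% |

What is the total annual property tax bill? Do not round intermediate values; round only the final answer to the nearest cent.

Assessed value = $2,160,457 × 0.792 = $1,711,081.944
Disabled-veteran exemption = min($77,000, 50% × $1,711,081.944) = min($77,000, $855,540.972) = $77,000 (dollar cap binds)
Taxable value = $1,711,081.944 − $52,000 − $77,000 = $1,582,081.944
City of Sagehill: $1,582,081.944 × 0.00694 = $10,979.64869136
Sable Creek Township: $1,582,081.944 × 0.00339 = $5,363.25779016
Wrenford ISD: $1,582,081.944 × 0.02256 = $35,691.76865664
Brackenridge County: $1,582,081.944 × 0.00838 = $13,257.84669072
Total = $65,292.52182888

$65,292.52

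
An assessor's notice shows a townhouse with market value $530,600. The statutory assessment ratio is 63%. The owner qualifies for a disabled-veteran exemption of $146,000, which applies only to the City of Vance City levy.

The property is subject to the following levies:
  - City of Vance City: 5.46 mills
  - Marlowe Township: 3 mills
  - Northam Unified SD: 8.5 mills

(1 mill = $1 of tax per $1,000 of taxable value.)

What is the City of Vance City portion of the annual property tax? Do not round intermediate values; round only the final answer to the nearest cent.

Assessed value = $530,600 × 0.63 = $334,278
City of Vance City taxable value = $334,278 − $146,000 = $188,278
City of Vance City levy = $188,278 × 0.00546 = $1,027.99788

$1,028.00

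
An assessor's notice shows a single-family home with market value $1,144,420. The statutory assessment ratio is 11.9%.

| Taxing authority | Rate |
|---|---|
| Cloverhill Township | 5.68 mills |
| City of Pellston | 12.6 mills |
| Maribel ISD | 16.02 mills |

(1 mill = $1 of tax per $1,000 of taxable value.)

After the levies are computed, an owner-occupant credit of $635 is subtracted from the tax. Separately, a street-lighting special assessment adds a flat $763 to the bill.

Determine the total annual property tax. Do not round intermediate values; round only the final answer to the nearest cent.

$4,799.18

Assessed value = $1,144,420 × 0.119 = $136,185.98
Cloverhill Township: $136,185.98 × 0.00568 = $773.5363664
City of Pellston: $136,185.98 × 0.0126 = $1,715.943348
Maribel ISD: $136,185.98 × 0.01602 = $2,181.6993996
Levies subtotal = $4,671.179114
After credit = $4,671.179114 − $635 = $4,036.179114
Total = $4,036.179114 + $763 = $4,799.179114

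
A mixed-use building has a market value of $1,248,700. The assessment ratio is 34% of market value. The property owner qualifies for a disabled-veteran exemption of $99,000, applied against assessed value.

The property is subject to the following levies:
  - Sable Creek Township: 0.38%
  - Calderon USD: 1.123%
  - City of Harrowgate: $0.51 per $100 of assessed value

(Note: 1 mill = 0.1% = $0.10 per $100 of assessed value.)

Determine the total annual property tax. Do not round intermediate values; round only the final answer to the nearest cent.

$6,553.48

Assessed value = $1,248,700 × 0.34 = $424,558
Taxable value = $424,558 − $99,000 = $325,558
Sable Creek Township: $325,558 × 0.0038 = $1,237.1204
Calderon USD: $325,558 × 0.01123 = $3,656.01634
City of Harrowgate: $325,558 × 0.0051 = $1,660.3458
Total = $6,553.48254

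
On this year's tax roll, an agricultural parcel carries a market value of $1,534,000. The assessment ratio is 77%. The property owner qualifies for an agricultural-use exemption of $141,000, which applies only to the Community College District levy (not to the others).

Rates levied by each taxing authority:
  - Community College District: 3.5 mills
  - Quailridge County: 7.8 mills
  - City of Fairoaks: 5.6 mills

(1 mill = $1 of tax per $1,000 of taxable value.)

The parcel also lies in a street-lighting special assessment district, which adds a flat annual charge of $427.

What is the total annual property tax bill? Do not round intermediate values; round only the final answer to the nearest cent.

Assessed value = $1,534,000 × 0.77 = $1,181,180
Community College District: ($1,181,180 − $141,000) × 0.0035 = $1,040,180 × 0.0035 = $3,640.63
Quailridge County: $1,181,180 × 0.0078 = $9,213.204
City of Fairoaks: $1,181,180 × 0.0056 = $6,614.608
Levies subtotal = $19,468.442
Total = $19,468.442 + $427 = $19,895.442

$19,895.44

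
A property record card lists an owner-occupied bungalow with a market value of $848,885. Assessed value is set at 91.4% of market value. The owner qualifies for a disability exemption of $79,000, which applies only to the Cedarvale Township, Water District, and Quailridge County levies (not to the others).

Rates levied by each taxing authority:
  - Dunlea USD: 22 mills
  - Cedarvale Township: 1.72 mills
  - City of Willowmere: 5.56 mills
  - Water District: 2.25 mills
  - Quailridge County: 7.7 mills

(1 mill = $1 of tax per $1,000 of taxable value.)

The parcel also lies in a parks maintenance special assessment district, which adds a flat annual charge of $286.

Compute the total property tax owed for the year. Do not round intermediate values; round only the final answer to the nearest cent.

Assessed value = $848,885 × 0.914 = $775,880.89
Dunlea USD: $775,880.89 × 0.022 = $17,069.37958
Cedarvale Township: ($775,880.89 − $79,000) × 0.00172 = $696,880.89 × 0.00172 = $1,198.6351308
City of Willowmere: $775,880.89 × 0.00556 = $4,313.8977484
Water District: ($775,880.89 − $79,000) × 0.00225 = $696,880.89 × 0.00225 = $1,567.9820025
Quailridge County: ($775,880.89 − $79,000) × 0.0077 = $696,880.89 × 0.0077 = $5,365.982853
Levies subtotal = $29,515.8773147
Total = $29,515.8773147 + $286 = $29,801.8773147

$29,801.88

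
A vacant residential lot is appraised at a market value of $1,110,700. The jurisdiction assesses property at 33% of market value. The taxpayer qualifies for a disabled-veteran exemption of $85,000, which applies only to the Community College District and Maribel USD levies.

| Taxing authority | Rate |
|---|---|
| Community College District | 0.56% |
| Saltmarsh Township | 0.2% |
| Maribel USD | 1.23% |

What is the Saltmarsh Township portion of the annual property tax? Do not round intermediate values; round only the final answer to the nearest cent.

$733.06

Assessed value = $1,110,700 × 0.33 = $366,531
Saltmarsh Township taxable value = $366,531 (exemption does not apply)
Saltmarsh Township levy = $366,531 × 0.002 = $733.062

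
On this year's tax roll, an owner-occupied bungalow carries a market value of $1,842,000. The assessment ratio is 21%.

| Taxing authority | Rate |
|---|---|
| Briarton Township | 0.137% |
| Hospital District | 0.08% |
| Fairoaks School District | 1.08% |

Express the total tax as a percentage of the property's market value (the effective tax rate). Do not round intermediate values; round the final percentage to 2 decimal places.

0.27%

Assessed value = $1,842,000 × 0.21 = $386,820
Briarton Township: $386,820 × 0.00137 = $529.9434
Hospital District: $386,820 × 0.0008 = $309.456
Fairoaks School District: $386,820 × 0.0108 = $4,177.656
Total tax = $5,017.0554
Effective rate = $5,017.0554 ÷ $1,842,000 = 0.27% of market value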